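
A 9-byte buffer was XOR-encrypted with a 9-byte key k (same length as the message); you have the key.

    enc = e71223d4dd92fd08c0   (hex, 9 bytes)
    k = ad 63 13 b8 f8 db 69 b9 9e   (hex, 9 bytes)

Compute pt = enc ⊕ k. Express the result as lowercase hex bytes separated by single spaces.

11100111 ^ 10101101 = 01001010
00010010 ^ 01100011 = 01110001
00100011 ^ 00010011 = 00110000
11010100 ^ 10111000 = 01101100
11011101 ^ 11111000 = 00100101
10010010 ^ 11011011 = 01001001
11111101 ^ 01101001 = 10010100
00001000 ^ 10111001 = 10110001
11000000 ^ 10011110 = 01011110

4a 71 30 6c 25 49 94 b1 5e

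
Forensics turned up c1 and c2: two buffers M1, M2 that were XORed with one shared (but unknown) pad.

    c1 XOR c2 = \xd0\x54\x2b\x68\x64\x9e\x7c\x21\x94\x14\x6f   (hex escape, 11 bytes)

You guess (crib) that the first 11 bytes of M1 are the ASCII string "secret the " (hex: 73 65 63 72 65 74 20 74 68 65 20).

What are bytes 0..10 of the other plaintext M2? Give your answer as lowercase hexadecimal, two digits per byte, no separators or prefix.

a331481a01ea5c55fc714f

Since c1 ⊕ c2 = M1 ⊕ M2, XORing with the guessed M1 bytes yields the corresponding M2 bytes: M2 = (c1 ⊕ c2) ⊕ M1.
byte 0: d0 ^ 73 = a3
byte 1: 54 ^ 65 = 31
byte 2: 2b ^ 63 = 48
byte 3: 68 ^ 72 = 1a
byte 4: 64 ^ 65 = 01
byte 5: 9e ^ 74 = ea
byte 6: 7c ^ 20 = 5c
byte 7: 21 ^ 74 = 55
byte 8: 94 ^ 68 = fc
byte 9: 14 ^ 65 = 71
byte 10: 6f ^ 20 = 4f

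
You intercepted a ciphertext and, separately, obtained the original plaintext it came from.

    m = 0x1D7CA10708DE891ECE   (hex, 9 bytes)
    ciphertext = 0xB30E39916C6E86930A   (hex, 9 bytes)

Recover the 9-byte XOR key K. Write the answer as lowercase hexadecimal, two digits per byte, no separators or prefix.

ae72989664b00f8dc4

Since ciphertext = m ⊕ K, XORing both sides with m gives K = m ⊕ ciphertext.
00011101 ^ 10110011 = 10101110
01111100 ^ 00001110 = 01110010
10100001 ^ 00111001 = 10011000
00000111 ^ 10010001 = 10010110
00001000 ^ 01101100 = 01100100
11011110 ^ 01101110 = 10110000
10001001 ^ 10000110 = 00001111
00011110 ^ 10010011 = 10001101
11001110 ^ 00001010 = 11000100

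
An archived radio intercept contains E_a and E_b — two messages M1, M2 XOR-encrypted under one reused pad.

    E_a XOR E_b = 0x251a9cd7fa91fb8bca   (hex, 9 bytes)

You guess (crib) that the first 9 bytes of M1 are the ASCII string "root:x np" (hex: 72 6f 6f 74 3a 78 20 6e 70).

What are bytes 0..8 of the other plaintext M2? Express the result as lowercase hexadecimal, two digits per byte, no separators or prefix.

Since E_a ⊕ E_b = M1 ⊕ M2, XORing with the guessed M1 bytes yields the corresponding M2 bytes: M2 = (E_a ⊕ E_b) ⊕ M1.
25 XOR 72 = 57
1a XOR 6f = 75
9c XOR 6f = f3
d7 XOR 74 = a3
fa XOR 3a = c0
91 XOR 78 = e9
fb XOR 20 = db
8b XOR 6e = e5
ca XOR 70 = ba

5775f3a3c0e9dbe5ba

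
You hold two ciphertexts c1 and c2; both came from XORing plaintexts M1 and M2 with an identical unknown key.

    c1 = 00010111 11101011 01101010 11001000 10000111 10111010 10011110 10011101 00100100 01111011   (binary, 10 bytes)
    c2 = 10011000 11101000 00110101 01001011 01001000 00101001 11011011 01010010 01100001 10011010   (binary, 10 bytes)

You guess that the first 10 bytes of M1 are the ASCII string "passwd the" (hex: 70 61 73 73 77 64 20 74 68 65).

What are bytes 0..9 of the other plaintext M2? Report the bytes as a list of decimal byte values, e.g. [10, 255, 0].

First, c1 ⊕ c2 = (M1 ⊕ K) ⊕ (M2 ⊕ K) = M1 ⊕ M2, so the key drops out. Then M2 = (M1 ⊕ M2) ⊕ M1 over the first 10 bytes.
byte 0: (17 ^ 98) ^ 70 = 8f ^ 70 = ff
byte 1: (eb ^ e8) ^ 61 = 03 ^ 61 = 62
byte 2: (6a ^ 35) ^ 73 = 5f ^ 73 = 2c
byte 3: (c8 ^ 4b) ^ 73 = 83 ^ 73 = f0
byte 4: (87 ^ 48) ^ 77 = cf ^ 77 = b8
byte 5: (ba ^ 29) ^ 64 = 93 ^ 64 = f7
byte 6: (9e ^ db) ^ 20 = 45 ^ 20 = 65
byte 7: (9d ^ 52) ^ 74 = cf ^ 74 = bb
byte 8: (24 ^ 61) ^ 68 = 45 ^ 68 = 2d
byte 9: (7b ^ 9a) ^ 65 = e1 ^ 65 = 84

[255, 98, 44, 240, 184, 247, 101, 187, 45, 132]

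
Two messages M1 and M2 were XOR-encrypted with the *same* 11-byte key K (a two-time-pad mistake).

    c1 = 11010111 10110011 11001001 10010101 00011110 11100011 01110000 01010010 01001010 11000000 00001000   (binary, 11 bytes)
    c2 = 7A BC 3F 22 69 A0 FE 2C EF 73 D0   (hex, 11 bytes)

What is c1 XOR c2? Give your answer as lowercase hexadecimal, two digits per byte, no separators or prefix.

ad0ff6b777438e7ea5b3d8

c1 ⊕ c2 = (M1 ⊕ K) ⊕ (M2 ⊕ K) = M1 ⊕ M2 — the shared key cancels under XOR.
byte 0: 11010111 ⊕ 01111010 = 10101101
byte 1: 10110011 ⊕ 10111100 = 00001111
byte 2: 11001001 ⊕ 00111111 = 11110110
byte 3: 10010101 ⊕ 00100010 = 10110111
byte 4: 00011110 ⊕ 01101001 = 01110111
byte 5: 11100011 ⊕ 10100000 = 01000011
byte 6: 01110000 ⊕ 11111110 = 10001110
byte 7: 01010010 ⊕ 00101100 = 01111110
byte 8: 01001010 ⊕ 11101111 = 10100101
byte 9: 11000000 ⊕ 01110011 = 10110011
byte 10: 00001000 ⊕ 11010000 = 11011000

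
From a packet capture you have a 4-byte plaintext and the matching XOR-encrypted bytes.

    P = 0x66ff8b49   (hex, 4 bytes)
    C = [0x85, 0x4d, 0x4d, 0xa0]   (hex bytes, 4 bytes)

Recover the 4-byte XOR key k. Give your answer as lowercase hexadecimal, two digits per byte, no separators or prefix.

e3b2c6e9

Since C = P ⊕ k, XORing both sides with P gives k = P ⊕ C.
byte 0: 01100110 ^ 10000101 = 11100011
byte 1: 11111111 ^ 01001101 = 10110010
byte 2: 10001011 ^ 01001101 = 11000110
byte 3: 01001001 ^ 10100000 = 11101001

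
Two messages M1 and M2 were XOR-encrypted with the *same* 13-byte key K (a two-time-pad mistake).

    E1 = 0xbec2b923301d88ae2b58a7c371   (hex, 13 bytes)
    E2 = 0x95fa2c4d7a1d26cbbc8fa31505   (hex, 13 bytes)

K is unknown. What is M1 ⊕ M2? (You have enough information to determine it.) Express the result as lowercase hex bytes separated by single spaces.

E1 ⊕ E2 = (M1 ⊕ K) ⊕ (M2 ⊕ K) = M1 ⊕ M2 — the shared key cancels under XOR.
byte 0: be xor 95 = 2b
byte 1: c2 xor fa = 38
byte 2: b9 xor 2c = 95
byte 3: 23 xor 4d = 6e
byte 4: 30 xor 7a = 4a
byte 5: 1d xor 1d = 00
byte 6: 88 xor 26 = ae
byte 7: ae xor cb = 65
byte 8: 2b xor bc = 97
byte 9: 58 xor 8f = d7
byte 10: a7 xor a3 = 04
byte 11: c3 xor 15 = d6
byte 12: 71 xor 05 = 74

2b 38 95 6e 4a 00 ae 65 97 d7 04 d6 74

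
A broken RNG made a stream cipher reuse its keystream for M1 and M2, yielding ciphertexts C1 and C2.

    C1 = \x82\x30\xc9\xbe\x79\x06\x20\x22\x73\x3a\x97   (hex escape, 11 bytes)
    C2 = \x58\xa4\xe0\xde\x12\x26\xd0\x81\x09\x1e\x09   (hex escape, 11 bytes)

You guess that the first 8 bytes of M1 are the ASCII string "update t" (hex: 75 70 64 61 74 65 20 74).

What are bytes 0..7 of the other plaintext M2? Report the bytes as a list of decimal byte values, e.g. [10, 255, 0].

First, C1 ⊕ C2 = (M1 ⊕ K) ⊕ (M2 ⊕ K) = M1 ⊕ M2, so the key drops out. Then M2 = (M1 ⊕ M2) ⊕ M1 over the first 8 bytes.
byte 0: (82 ^ 58) ^ 75 = da ^ 75 = af
byte 1: (30 ^ a4) ^ 70 = 94 ^ 70 = e4
byte 2: (c9 ^ e0) ^ 64 = 29 ^ 64 = 4d
byte 3: (be ^ de) ^ 61 = 60 ^ 61 = 01
byte 4: (79 ^ 12) ^ 74 = 6b ^ 74 = 1f
byte 5: (06 ^ 26) ^ 65 = 20 ^ 65 = 45
byte 6: (20 ^ d0) ^ 20 = f0 ^ 20 = d0
byte 7: (22 ^ 81) ^ 74 = a3 ^ 74 = d7

[175, 228, 77, 1, 31, 69, 208, 215]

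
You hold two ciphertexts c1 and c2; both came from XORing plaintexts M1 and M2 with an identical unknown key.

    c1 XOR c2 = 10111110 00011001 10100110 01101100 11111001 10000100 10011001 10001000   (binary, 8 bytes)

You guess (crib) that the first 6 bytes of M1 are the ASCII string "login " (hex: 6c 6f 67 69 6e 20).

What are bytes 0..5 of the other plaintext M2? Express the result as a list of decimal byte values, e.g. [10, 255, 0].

[210, 118, 193, 5, 151, 164]

Since c1 ⊕ c2 = M1 ⊕ M2, XORing with the guessed M1 bytes yields the corresponding M2 bytes: M2 = (c1 ⊕ c2) ⊕ M1.
byte 0: 190 ⊕ 108 = 210
byte 1:  25 ⊕ 111 = 118
byte 2: 166 ⊕ 103 = 193
byte 3: 108 ⊕ 105 =   5
byte 4: 249 ⊕ 110 = 151
byte 5: 132 ⊕  32 = 164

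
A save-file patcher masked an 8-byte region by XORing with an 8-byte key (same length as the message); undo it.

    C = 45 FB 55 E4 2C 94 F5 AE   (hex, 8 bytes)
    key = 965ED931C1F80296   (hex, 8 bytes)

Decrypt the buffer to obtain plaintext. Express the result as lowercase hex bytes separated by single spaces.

45 ^ 96 = d3
fb ^ 5e = a5
55 ^ d9 = 8c
e4 ^ 31 = d5
2c ^ c1 = ed
94 ^ f8 = 6c
f5 ^ 02 = f7
ae ^ 96 = 38

d3 a5 8c d5 ed 6c f7 38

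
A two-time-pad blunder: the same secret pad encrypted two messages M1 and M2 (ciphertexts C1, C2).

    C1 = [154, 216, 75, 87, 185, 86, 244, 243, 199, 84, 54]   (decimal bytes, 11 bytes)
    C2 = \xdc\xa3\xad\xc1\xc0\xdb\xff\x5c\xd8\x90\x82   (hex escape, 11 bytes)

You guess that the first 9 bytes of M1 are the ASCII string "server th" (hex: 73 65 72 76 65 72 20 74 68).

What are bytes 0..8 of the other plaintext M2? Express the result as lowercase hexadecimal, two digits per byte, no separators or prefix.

351e94e01cff2bdb77

First, C1 ⊕ C2 = (M1 ⊕ K) ⊕ (M2 ⊕ K) = M1 ⊕ M2, so the key drops out. Then M2 = (M1 ⊕ M2) ⊕ M1 over the first 9 bytes.
byte 0: (9a XOR dc) XOR 73 = 46 XOR 73 = 35
byte 1: (d8 XOR a3) XOR 65 = 7b XOR 65 = 1e
byte 2: (4b XOR ad) XOR 72 = e6 XOR 72 = 94
byte 3: (57 XOR c1) XOR 76 = 96 XOR 76 = e0
byte 4: (b9 XOR c0) XOR 65 = 79 XOR 65 = 1c
byte 5: (56 XOR db) XOR 72 = 8d XOR 72 = ff
byte 6: (f4 XOR ff) XOR 20 = 0b XOR 20 = 2b
byte 7: (f3 XOR 5c) XOR 74 = af XOR 74 = db
byte 8: (c7 XOR d8) XOR 68 = 1f XOR 68 = 77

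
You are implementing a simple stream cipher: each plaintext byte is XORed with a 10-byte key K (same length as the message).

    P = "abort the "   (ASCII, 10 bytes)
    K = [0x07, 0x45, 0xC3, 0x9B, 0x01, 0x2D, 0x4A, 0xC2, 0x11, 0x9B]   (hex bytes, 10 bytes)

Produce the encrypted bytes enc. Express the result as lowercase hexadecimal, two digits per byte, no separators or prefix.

 97 ^   7 = 102
 98 ^  69 =  39
111 ^ 195 = 172
114 ^ 155 = 233
116 ^   1 = 117
 32 ^  45 =  13
116 ^  74 =  62
104 ^ 194 = 170
101 ^  17 = 116
 32 ^ 155 = 187

6627ace9750d3eaa74bb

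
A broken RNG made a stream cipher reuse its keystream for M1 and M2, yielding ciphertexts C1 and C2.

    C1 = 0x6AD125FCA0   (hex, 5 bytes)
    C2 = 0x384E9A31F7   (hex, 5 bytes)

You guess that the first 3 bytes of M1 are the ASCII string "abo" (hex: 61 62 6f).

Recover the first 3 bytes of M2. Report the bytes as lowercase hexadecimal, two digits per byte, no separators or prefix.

33fdd0

First, C1 ⊕ C2 = (M1 ⊕ K) ⊕ (M2 ⊕ K) = M1 ⊕ M2, so the key drops out. Then M2 = (M1 ⊕ M2) ⊕ M1 over the first 3 bytes.
byte 0: (6a xor 38) xor 61 = 52 xor 61 = 33
byte 1: (d1 xor 4e) xor 62 = 9f xor 62 = fd
byte 2: (25 xor 9a) xor 6f = bf xor 6f = d0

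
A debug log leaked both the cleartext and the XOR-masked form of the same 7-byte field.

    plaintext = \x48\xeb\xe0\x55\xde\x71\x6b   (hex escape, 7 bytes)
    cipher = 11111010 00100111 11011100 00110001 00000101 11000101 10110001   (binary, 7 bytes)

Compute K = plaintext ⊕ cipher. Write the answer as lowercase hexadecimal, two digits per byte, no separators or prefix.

Since cipher = plaintext ⊕ K, XORing both sides with plaintext gives K = plaintext ⊕ cipher.
byte 0: 48 XOR fa = b2
byte 1: eb XOR 27 = cc
byte 2: e0 XOR dc = 3c
byte 3: 55 XOR 31 = 64
byte 4: de XOR 05 = db
byte 5: 71 XOR c5 = b4
byte 6: 6b XOR b1 = da

b2cc3c64dbb4da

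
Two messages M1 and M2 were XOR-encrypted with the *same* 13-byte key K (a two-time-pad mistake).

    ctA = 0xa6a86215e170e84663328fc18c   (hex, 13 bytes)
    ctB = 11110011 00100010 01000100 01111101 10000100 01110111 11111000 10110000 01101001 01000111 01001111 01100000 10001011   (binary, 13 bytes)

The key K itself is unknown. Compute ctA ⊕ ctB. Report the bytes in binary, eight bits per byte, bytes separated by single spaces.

ctA ⊕ ctB = (M1 ⊕ K) ⊕ (M2 ⊕ K) = M1 ⊕ M2 — the shared key cancels under XOR.
10100110 XOR 11110011 = 01010101
10101000 XOR 00100010 = 10001010
01100010 XOR 01000100 = 00100110
00010101 XOR 01111101 = 01101000
11100001 XOR 10000100 = 01100101
01110000 XOR 01110111 = 00000111
11101000 XOR 11111000 = 00010000
01000110 XOR 10110000 = 11110110
01100011 XOR 01101001 = 00001010
00110010 XOR 01000111 = 01110101
10001111 XOR 01001111 = 11000000
11000001 XOR 01100000 = 10100001
10001100 XOR 10001011 = 00000111

01010101 10001010 00100110 01101000 01100101 00000111 00010000 11110110 00001010 01110101 11000000 10100001 00000111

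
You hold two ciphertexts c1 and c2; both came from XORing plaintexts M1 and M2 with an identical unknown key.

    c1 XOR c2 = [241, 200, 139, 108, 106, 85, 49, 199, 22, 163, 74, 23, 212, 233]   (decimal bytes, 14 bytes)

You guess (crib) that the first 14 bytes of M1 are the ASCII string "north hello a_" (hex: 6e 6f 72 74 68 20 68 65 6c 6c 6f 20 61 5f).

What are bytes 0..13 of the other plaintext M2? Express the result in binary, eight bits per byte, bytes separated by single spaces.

Since c1 ⊕ c2 = M1 ⊕ M2, XORing with the guessed M1 bytes yields the corresponding M2 bytes: M2 = (c1 ⊕ c2) ⊕ M1.
f1 xor 6e = 9f
c8 xor 6f = a7
8b xor 72 = f9
6c xor 74 = 18
6a xor 68 = 02
55 xor 20 = 75
31 xor 68 = 59
c7 xor 65 = a2
16 xor 6c = 7a
a3 xor 6c = cf
4a xor 6f = 25
17 xor 20 = 37
d4 xor 61 = b5
e9 xor 5f = b6

10011111 10100111 11111001 00011000 00000010 01110101 01011001 10100010 01111010 11001111 00100101 00110111 10110101 10110110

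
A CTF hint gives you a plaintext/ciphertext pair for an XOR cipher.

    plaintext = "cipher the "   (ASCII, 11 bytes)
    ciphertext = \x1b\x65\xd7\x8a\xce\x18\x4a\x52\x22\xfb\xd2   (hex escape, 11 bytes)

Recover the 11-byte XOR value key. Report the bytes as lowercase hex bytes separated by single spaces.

78 0c a7 e2 ab 6a 6a 26 4a 9e f2

Since ciphertext = plaintext ⊕ key, XORing both sides with plaintext gives key = plaintext ⊕ ciphertext.
byte 0: 63 xor 1b = 78
byte 1: 69 xor 65 = 0c
byte 2: 70 xor d7 = a7
byte 3: 68 xor 8a = e2
byte 4: 65 xor ce = ab
byte 5: 72 xor 18 = 6a
byte 6: 20 xor 4a = 6a
byte 7: 74 xor 52 = 26
byte 8: 68 xor 22 = 4a
byte 9: 65 xor fb = 9e
byte 10: 20 xor d2 = f2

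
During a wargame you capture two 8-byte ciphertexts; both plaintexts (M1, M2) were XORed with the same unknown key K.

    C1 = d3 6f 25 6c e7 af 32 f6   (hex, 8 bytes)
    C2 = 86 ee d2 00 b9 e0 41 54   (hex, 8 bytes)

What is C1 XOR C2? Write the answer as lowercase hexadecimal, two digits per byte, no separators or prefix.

5581f76c5e4f73a2

C1 ⊕ C2 = (M1 ⊕ K) ⊕ (M2 ⊕ K) = M1 ⊕ M2 — the shared key cancels under XOR.
d3 xor 86 = 55
6f xor ee = 81
25 xor d2 = f7
6c xor 00 = 6c
e7 xor b9 = 5e
af xor e0 = 4f
32 xor 41 = 73
f6 xor 54 = a2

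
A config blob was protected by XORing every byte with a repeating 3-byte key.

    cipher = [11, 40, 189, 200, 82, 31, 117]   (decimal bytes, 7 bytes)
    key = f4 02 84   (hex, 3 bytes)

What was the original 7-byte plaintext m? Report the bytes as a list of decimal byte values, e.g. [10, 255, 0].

[255, 42, 57, 60, 80, 155, 129]

The 3-byte key repeats, so the effective keystream is f4 02 84 f4 02 84 f4.
byte 0: 0b xor f4 = ff
byte 1: 28 xor 02 = 2a
byte 2: bd xor 84 = 39
byte 3: c8 xor f4 = 3c
byte 4: 52 xor 02 = 50
byte 5: 1f xor 84 = 9b
byte 6: 75 xor f4 = 81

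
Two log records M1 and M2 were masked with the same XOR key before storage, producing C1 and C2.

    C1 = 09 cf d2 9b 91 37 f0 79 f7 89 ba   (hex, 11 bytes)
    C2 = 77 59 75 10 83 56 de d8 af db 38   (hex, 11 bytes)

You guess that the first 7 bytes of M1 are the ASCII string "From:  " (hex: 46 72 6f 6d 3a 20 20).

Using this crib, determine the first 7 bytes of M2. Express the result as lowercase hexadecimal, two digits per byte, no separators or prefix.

First, C1 ⊕ C2 = (M1 ⊕ K) ⊕ (M2 ⊕ K) = M1 ⊕ M2, so the key drops out. Then M2 = (M1 ⊕ M2) ⊕ M1 over the first 7 bytes.
byte 0: (09 ^ 77) ^ 46 = 7e ^ 46 = 38
byte 1: (cf ^ 59) ^ 72 = 96 ^ 72 = e4
byte 2: (d2 ^ 75) ^ 6f = a7 ^ 6f = c8
byte 3: (9b ^ 10) ^ 6d = 8b ^ 6d = e6
byte 4: (91 ^ 83) ^ 3a = 12 ^ 3a = 28
byte 5: (37 ^ 56) ^ 20 = 61 ^ 20 = 41
byte 6: (f0 ^ de) ^ 20 = 2e ^ 20 = 0e

38e4c8e628410e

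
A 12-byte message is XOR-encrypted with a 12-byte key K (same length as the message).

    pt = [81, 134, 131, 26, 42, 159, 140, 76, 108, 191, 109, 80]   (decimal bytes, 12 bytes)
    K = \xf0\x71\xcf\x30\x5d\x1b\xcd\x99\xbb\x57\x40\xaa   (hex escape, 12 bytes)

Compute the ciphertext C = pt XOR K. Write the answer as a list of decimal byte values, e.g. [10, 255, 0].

[161, 247, 76, 42, 119, 132, 65, 213, 215, 232, 45, 250]

XOR is its own inverse, so applying the key byte-wise gives the result directly.
 81 ^ 240 = 161
134 ^ 113 = 247
131 ^ 207 =  76
 26 ^  48 =  42
 42 ^  93 = 119
159 ^  27 = 132
140 ^ 205 =  65
 76 ^ 153 = 213
108 ^ 187 = 215
191 ^  87 = 232
109 ^  64 =  45
 80 ^ 170 = 250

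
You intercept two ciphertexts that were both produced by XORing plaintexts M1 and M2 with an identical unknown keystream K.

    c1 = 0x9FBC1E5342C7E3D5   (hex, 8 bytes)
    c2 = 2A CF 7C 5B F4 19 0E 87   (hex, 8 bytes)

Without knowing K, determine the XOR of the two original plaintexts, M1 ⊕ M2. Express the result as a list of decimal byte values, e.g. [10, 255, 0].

[181, 115, 98, 8, 182, 222, 237, 82]

c1 ⊕ c2 = (M1 ⊕ K) ⊕ (M2 ⊕ K) = M1 ⊕ M2 — the shared key cancels under XOR.
byte 0: 159 ⊕  42 = 181
byte 1: 188 ⊕ 207 = 115
byte 2:  30 ⊕ 124 =  98
byte 3:  83 ⊕  91 =   8
byte 4:  66 ⊕ 244 = 182
byte 5: 199 ⊕  25 = 222
byte 6: 227 ⊕  14 = 237
byte 7: 213 ⊕ 135 =  82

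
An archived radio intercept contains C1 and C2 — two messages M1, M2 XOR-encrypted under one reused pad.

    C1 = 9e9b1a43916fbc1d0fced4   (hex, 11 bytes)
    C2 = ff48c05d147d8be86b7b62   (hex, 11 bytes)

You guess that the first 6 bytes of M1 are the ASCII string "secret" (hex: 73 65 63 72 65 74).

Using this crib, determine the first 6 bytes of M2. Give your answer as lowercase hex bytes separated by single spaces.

12 b6 b9 6c e0 66

First, C1 ⊕ C2 = (M1 ⊕ K) ⊕ (M2 ⊕ K) = M1 ⊕ M2, so the key drops out. Then M2 = (M1 ⊕ M2) ⊕ M1 over the first 6 bytes.
byte 0: (9e XOR ff) XOR 73 = 61 XOR 73 = 12
byte 1: (9b XOR 48) XOR 65 = d3 XOR 65 = b6
byte 2: (1a XOR c0) XOR 63 = da XOR 63 = b9
byte 3: (43 XOR 5d) XOR 72 = 1e XOR 72 = 6c
byte 4: (91 XOR 14) XOR 65 = 85 XOR 65 = e0
byte 5: (6f XOR 7d) XOR 74 = 12 XOR 74 = 66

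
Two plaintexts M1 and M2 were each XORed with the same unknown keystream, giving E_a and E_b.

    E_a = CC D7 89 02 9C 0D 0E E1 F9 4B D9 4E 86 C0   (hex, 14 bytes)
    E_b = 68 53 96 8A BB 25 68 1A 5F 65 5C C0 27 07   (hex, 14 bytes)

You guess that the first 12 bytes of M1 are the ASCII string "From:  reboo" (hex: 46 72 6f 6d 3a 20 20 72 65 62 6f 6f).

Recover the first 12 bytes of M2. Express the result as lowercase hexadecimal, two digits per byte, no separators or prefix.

First, E_a ⊕ E_b = (M1 ⊕ K) ⊕ (M2 ⊕ K) = M1 ⊕ M2, so the key drops out. Then M2 = (M1 ⊕ M2) ⊕ M1 over the first 12 bytes.
byte 0: (cc ⊕ 68) ⊕ 46 = a4 ⊕ 46 = e2
byte 1: (d7 ⊕ 53) ⊕ 72 = 84 ⊕ 72 = f6
byte 2: (89 ⊕ 96) ⊕ 6f = 1f ⊕ 6f = 70
byte 3: (02 ⊕ 8a) ⊕ 6d = 88 ⊕ 6d = e5
byte 4: (9c ⊕ bb) ⊕ 3a = 27 ⊕ 3a = 1d
byte 5: (0d ⊕ 25) ⊕ 20 = 28 ⊕ 20 = 08
byte 6: (0e ⊕ 68) ⊕ 20 = 66 ⊕ 20 = 46
byte 7: (e1 ⊕ 1a) ⊕ 72 = fb ⊕ 72 = 89
byte 8: (f9 ⊕ 5f) ⊕ 65 = a6 ⊕ 65 = c3
byte 9: (4b ⊕ 65) ⊕ 62 = 2e ⊕ 62 = 4c
byte 10: (d9 ⊕ 5c) ⊕ 6f = 85 ⊕ 6f = ea
byte 11: (4e ⊕ c0) ⊕ 6f = 8e ⊕ 6f = e1

e2f670e51d084689c34ceae1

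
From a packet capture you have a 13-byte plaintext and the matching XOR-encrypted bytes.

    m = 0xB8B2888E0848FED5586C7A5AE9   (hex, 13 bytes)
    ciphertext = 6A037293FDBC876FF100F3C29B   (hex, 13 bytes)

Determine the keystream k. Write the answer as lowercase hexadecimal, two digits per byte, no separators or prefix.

Since ciphertext = m ⊕ k, XORing both sides with m gives k = m ⊕ ciphertext.
10111000 ⊕ 01101010 = 11010010
10110010 ⊕ 00000011 = 10110001
10001000 ⊕ 01110010 = 11111010
10001110 ⊕ 10010011 = 00011101
00001000 ⊕ 11111101 = 11110101
01001000 ⊕ 10111100 = 11110100
11111110 ⊕ 10000111 = 01111001
11010101 ⊕ 01101111 = 10111010
01011000 ⊕ 11110001 = 10101001
01101100 ⊕ 00000000 = 01101100
01111010 ⊕ 11110011 = 10001001
01011010 ⊕ 11000010 = 10011000
11101001 ⊕ 10011011 = 01110010

d2b1fa1df5f479baa96c899872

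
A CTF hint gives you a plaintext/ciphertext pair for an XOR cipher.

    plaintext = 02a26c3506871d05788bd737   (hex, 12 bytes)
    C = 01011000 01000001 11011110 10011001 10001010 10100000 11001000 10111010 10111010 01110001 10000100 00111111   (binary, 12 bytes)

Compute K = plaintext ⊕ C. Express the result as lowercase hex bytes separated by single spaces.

Since C = plaintext ⊕ K, XORing both sides with plaintext gives K = plaintext ⊕ C.
  2 ^  88 =  90
162 ^  65 = 227
108 ^ 222 = 178
 53 ^ 153 = 172
  6 ^ 138 = 140
135 ^ 160 =  39
 29 ^ 200 = 213
  5 ^ 186 = 191
120 ^ 186 = 194
139 ^ 113 = 250
215 ^ 132 =  83
 55 ^  63 =   8

5a e3 b2 ac 8c 27 d5 bf c2 fa 53 08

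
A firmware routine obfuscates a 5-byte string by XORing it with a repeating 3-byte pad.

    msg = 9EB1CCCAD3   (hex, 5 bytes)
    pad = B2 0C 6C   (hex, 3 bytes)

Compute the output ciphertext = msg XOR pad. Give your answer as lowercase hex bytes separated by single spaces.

The 3-byte key repeats, so the effective keystream is b2 0c 6c b2 0c.
byte 0: 158 XOR 178 =  44
byte 1: 177 XOR  12 = 189
byte 2: 204 XOR 108 = 160
byte 3: 202 XOR 178 = 120
byte 4: 211 XOR  12 = 223

2c bd a0 78 df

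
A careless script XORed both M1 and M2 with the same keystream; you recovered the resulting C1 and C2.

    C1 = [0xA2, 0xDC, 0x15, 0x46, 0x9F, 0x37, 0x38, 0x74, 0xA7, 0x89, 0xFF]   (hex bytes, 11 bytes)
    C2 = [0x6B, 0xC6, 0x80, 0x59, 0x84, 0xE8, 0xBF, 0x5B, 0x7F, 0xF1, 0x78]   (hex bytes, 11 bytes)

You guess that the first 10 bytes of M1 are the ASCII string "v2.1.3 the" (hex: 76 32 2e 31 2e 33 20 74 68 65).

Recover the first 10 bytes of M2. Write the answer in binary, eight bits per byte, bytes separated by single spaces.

First, C1 ⊕ C2 = (M1 ⊕ K) ⊕ (M2 ⊕ K) = M1 ⊕ M2, so the key drops out. Then M2 = (M1 ⊕ M2) ⊕ M1 over the first 10 bytes.
byte 0: (a2 xor 6b) xor 76 = c9 xor 76 = bf
byte 1: (dc xor c6) xor 32 = 1a xor 32 = 28
byte 2: (15 xor 80) xor 2e = 95 xor 2e = bb
byte 3: (46 xor 59) xor 31 = 1f xor 31 = 2e
byte 4: (9f xor 84) xor 2e = 1b xor 2e = 35
byte 5: (37 xor e8) xor 33 = df xor 33 = ec
byte 6: (38 xor bf) xor 20 = 87 xor 20 = a7
byte 7: (74 xor 5b) xor 74 = 2f xor 74 = 5b
byte 8: (a7 xor 7f) xor 68 = d8 xor 68 = b0
byte 9: (89 xor f1) xor 65 = 78 xor 65 = 1d

10111111 00101000 10111011 00101110 00110101 11101100 10100111 01011011 10110000 00011101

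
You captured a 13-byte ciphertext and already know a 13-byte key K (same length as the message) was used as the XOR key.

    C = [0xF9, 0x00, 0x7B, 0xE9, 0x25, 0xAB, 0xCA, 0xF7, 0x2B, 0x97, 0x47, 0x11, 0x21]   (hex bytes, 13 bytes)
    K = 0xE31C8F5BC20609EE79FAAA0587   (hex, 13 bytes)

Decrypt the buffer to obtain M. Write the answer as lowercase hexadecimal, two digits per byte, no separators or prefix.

1a1cf4b2e7adc319526ded14a6

XOR is its own inverse, so applying the key byte-wise gives the result directly.
f9 ^ e3 = 1a
00 ^ 1c = 1c
7b ^ 8f = f4
e9 ^ 5b = b2
25 ^ c2 = e7
ab ^ 06 = ad
ca ^ 09 = c3
f7 ^ ee = 19
2b ^ 79 = 52
97 ^ fa = 6d
47 ^ aa = ed
11 ^ 05 = 14
21 ^ 87 = a6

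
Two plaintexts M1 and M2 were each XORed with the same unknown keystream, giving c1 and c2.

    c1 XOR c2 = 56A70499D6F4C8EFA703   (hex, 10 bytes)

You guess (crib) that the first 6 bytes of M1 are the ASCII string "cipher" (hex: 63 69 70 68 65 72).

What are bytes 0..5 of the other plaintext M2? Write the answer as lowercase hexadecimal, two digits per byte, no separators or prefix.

Since c1 ⊕ c2 = M1 ⊕ M2, XORing with the guessed M1 bytes yields the corresponding M2 bytes: M2 = (c1 ⊕ c2) ⊕ M1.
byte 0:  86 ^  99 =  53
byte 1: 167 ^ 105 = 206
byte 2:   4 ^ 112 = 116
byte 3: 153 ^ 104 = 241
byte 4: 214 ^ 101 = 179
byte 5: 244 ^ 114 = 134

35ce74f1b386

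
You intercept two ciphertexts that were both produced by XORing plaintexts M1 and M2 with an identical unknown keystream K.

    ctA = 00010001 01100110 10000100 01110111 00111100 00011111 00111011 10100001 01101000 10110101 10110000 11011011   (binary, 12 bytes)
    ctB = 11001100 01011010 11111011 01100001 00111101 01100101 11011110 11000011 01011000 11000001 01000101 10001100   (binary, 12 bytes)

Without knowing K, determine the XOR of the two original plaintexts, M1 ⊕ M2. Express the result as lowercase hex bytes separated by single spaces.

ctA ⊕ ctB = (M1 ⊕ K) ⊕ (M2 ⊕ K) = M1 ⊕ M2 — the shared key cancels under XOR.
00010001 ⊕ 11001100 = 11011101
01100110 ⊕ 01011010 = 00111100
10000100 ⊕ 11111011 = 01111111
01110111 ⊕ 01100001 = 00010110
00111100 ⊕ 00111101 = 00000001
00011111 ⊕ 01100101 = 01111010
00111011 ⊕ 11011110 = 11100101
10100001 ⊕ 11000011 = 01100010
01101000 ⊕ 01011000 = 00110000
10110101 ⊕ 11000001 = 01110100
10110000 ⊕ 01000101 = 11110101
11011011 ⊕ 10001100 = 01010111

dd 3c 7f 16 01 7a e5 62 30 74 f5 57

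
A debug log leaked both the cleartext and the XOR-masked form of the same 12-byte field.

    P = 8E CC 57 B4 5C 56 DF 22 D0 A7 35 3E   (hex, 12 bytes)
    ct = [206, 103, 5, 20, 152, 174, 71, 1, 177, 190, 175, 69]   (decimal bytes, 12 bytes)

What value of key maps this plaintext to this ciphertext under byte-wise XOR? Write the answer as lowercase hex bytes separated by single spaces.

Since ct = P ⊕ key, XORing both sides with P gives key = P ⊕ ct.
byte 0: 142 ^ 206 =  64
byte 1: 204 ^ 103 = 171
byte 2:  87 ^   5 =  82
byte 3: 180 ^  20 = 160
byte 4:  92 ^ 152 = 196
byte 5:  86 ^ 174 = 248
byte 6: 223 ^  71 = 152
byte 7:  34 ^   1 =  35
byte 8: 208 ^ 177 =  97
byte 9: 167 ^ 190 =  25
byte 10:  53 ^ 175 = 154
byte 11:  62 ^  69 = 123

40 ab 52 a0 c4 f8 98 23 61 19 9a 7b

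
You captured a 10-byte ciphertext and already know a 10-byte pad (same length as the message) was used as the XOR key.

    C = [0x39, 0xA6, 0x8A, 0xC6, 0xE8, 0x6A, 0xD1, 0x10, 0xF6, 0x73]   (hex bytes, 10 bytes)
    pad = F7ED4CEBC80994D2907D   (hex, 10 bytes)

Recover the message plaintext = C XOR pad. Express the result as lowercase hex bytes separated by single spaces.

XOR is its own inverse, so applying the key byte-wise gives the result directly.
39 ^ f7 = ce
a6 ^ ed = 4b
8a ^ 4c = c6
c6 ^ eb = 2d
e8 ^ c8 = 20
6a ^ 09 = 63
d1 ^ 94 = 45
10 ^ d2 = c2
f6 ^ 90 = 66
73 ^ 7d = 0e

ce 4b c6 2d 20 63 45 c2 66 0e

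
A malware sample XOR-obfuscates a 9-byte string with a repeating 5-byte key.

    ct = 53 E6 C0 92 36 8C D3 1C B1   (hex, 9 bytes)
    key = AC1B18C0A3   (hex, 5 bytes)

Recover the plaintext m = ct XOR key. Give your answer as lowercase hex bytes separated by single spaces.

ff fd d8 52 95 20 c8 04 71

The 5-byte key repeats, so the effective keystream is ac 1b 18 c0 a3 ac 1b 18 c0.
byte 0: 53 ⊕ ac = ff
byte 1: e6 ⊕ 1b = fd
byte 2: c0 ⊕ 18 = d8
byte 3: 92 ⊕ c0 = 52
byte 4: 36 ⊕ a3 = 95
byte 5: 8c ⊕ ac = 20
byte 6: d3 ⊕ 1b = c8
byte 7: 1c ⊕ 18 = 04
byte 8: b1 ⊕ c0 = 71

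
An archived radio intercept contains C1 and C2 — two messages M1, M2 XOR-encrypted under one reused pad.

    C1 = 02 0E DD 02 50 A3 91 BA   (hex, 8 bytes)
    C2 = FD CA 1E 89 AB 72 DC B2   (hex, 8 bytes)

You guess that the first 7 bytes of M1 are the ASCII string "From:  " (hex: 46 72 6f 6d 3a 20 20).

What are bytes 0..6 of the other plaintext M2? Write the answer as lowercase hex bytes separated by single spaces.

First, C1 ⊕ C2 = (M1 ⊕ K) ⊕ (M2 ⊕ K) = M1 ⊕ M2, so the key drops out. Then M2 = (M1 ⊕ M2) ⊕ M1 over the first 7 bytes.
byte 0: (02 ⊕ fd) ⊕ 46 = ff ⊕ 46 = b9
byte 1: (0e ⊕ ca) ⊕ 72 = c4 ⊕ 72 = b6
byte 2: (dd ⊕ 1e) ⊕ 6f = c3 ⊕ 6f = ac
byte 3: (02 ⊕ 89) ⊕ 6d = 8b ⊕ 6d = e6
byte 4: (50 ⊕ ab) ⊕ 3a = fb ⊕ 3a = c1
byte 5: (a3 ⊕ 72) ⊕ 20 = d1 ⊕ 20 = f1
byte 6: (91 ⊕ dc) ⊕ 20 = 4d ⊕ 20 = 6d

b9 b6 ac e6 c1 f1 6d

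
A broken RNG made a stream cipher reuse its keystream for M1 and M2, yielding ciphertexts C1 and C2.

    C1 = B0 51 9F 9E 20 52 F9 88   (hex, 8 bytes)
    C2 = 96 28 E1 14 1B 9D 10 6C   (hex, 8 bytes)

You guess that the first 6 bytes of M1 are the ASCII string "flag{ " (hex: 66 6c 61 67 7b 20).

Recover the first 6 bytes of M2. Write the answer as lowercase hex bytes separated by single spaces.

40 15 1f ed 40 ef

First, C1 ⊕ C2 = (M1 ⊕ K) ⊕ (M2 ⊕ K) = M1 ⊕ M2, so the key drops out. Then M2 = (M1 ⊕ M2) ⊕ M1 over the first 6 bytes.
byte 0: (b0 XOR 96) XOR 66 = 26 XOR 66 = 40
byte 1: (51 XOR 28) XOR 6c = 79 XOR 6c = 15
byte 2: (9f XOR e1) XOR 61 = 7e XOR 61 = 1f
byte 3: (9e XOR 14) XOR 67 = 8a XOR 67 = ed
byte 4: (20 XOR 1b) XOR 7b = 3b XOR 7b = 40
byte 5: (52 XOR 9d) XOR 20 = cf XOR 20 = ef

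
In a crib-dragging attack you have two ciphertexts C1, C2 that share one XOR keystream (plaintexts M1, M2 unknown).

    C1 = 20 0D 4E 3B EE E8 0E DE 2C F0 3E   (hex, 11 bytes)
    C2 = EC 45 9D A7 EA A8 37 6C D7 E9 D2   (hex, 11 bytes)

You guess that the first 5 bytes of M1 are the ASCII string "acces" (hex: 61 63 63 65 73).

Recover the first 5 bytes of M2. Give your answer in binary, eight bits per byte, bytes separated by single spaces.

First, C1 ⊕ C2 = (M1 ⊕ K) ⊕ (M2 ⊕ K) = M1 ⊕ M2, so the key drops out. Then M2 = (M1 ⊕ M2) ⊕ M1 over the first 5 bytes.
byte 0: (20 xor ec) xor 61 = cc xor 61 = ad
byte 1: (0d xor 45) xor 63 = 48 xor 63 = 2b
byte 2: (4e xor 9d) xor 63 = d3 xor 63 = b0
byte 3: (3b xor a7) xor 65 = 9c xor 65 = f9
byte 4: (ee xor ea) xor 73 = 04 xor 73 = 77

10101101 00101011 10110000 11111001 01110111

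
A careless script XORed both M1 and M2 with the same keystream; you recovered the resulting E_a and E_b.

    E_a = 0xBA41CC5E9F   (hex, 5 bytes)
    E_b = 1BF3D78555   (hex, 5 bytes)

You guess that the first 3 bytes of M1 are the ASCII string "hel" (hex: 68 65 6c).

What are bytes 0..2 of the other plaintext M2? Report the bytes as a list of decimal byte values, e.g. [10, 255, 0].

First, E_a ⊕ E_b = (M1 ⊕ K) ⊕ (M2 ⊕ K) = M1 ⊕ M2, so the key drops out. Then M2 = (M1 ⊕ M2) ⊕ M1 over the first 3 bytes.
byte 0: (ba ^ 1b) ^ 68 = a1 ^ 68 = c9
byte 1: (41 ^ f3) ^ 65 = b2 ^ 65 = d7
byte 2: (cc ^ d7) ^ 6c = 1b ^ 6c = 77

[201, 215, 119]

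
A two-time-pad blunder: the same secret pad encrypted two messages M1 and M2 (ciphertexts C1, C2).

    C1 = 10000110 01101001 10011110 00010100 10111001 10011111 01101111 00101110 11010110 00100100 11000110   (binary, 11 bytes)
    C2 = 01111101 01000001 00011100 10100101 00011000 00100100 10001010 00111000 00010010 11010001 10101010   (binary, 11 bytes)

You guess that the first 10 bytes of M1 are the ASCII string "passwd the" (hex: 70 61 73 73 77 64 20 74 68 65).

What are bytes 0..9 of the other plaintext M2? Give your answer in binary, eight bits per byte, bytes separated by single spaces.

First, C1 ⊕ C2 = (M1 ⊕ K) ⊕ (M2 ⊕ K) = M1 ⊕ M2, so the key drops out. Then M2 = (M1 ⊕ M2) ⊕ M1 over the first 10 bytes.
byte 0: (86 xor 7d) xor 70 = fb xor 70 = 8b
byte 1: (69 xor 41) xor 61 = 28 xor 61 = 49
byte 2: (9e xor 1c) xor 73 = 82 xor 73 = f1
byte 3: (14 xor a5) xor 73 = b1 xor 73 = c2
byte 4: (b9 xor 18) xor 77 = a1 xor 77 = d6
byte 5: (9f xor 24) xor 64 = bb xor 64 = df
byte 6: (6f xor 8a) xor 20 = e5 xor 20 = c5
byte 7: (2e xor 38) xor 74 = 16 xor 74 = 62
byte 8: (d6 xor 12) xor 68 = c4 xor 68 = ac
byte 9: (24 xor d1) xor 65 = f5 xor 65 = 90

10001011 01001001 11110001 11000010 11010110 11011111 11000101 01100010 10101100 10010000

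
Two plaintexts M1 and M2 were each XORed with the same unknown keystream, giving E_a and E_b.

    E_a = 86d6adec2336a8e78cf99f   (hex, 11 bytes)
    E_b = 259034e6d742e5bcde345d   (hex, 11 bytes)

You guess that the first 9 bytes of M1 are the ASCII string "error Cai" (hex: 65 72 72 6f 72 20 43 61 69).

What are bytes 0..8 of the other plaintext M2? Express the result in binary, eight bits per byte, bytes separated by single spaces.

11000110 00110100 11101011 01100101 10000110 01010100 00001110 00111010 00111011

First, E_a ⊕ E_b = (M1 ⊕ K) ⊕ (M2 ⊕ K) = M1 ⊕ M2, so the key drops out. Then M2 = (M1 ⊕ M2) ⊕ M1 over the first 9 bytes.
byte 0: (86 ⊕ 25) ⊕ 65 = a3 ⊕ 65 = c6
byte 1: (d6 ⊕ 90) ⊕ 72 = 46 ⊕ 72 = 34
byte 2: (ad ⊕ 34) ⊕ 72 = 99 ⊕ 72 = eb
byte 3: (ec ⊕ e6) ⊕ 6f = 0a ⊕ 6f = 65
byte 4: (23 ⊕ d7) ⊕ 72 = f4 ⊕ 72 = 86
byte 5: (36 ⊕ 42) ⊕ 20 = 74 ⊕ 20 = 54
byte 6: (a8 ⊕ e5) ⊕ 43 = 4d ⊕ 43 = 0e
byte 7: (e7 ⊕ bc) ⊕ 61 = 5b ⊕ 61 = 3a
byte 8: (8c ⊕ de) ⊕ 69 = 52 ⊕ 69 = 3b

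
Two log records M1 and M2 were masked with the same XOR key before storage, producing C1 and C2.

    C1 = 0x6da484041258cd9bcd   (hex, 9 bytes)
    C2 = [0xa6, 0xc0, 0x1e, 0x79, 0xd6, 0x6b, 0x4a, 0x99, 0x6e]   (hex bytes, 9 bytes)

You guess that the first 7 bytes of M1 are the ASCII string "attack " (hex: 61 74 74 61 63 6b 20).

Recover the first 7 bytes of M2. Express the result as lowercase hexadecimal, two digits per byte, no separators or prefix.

aa10ee1ca758a7

First, C1 ⊕ C2 = (M1 ⊕ K) ⊕ (M2 ⊕ K) = M1 ⊕ M2, so the key drops out. Then M2 = (M1 ⊕ M2) ⊕ M1 over the first 7 bytes.
byte 0: (6d ^ a6) ^ 61 = cb ^ 61 = aa
byte 1: (a4 ^ c0) ^ 74 = 64 ^ 74 = 10
byte 2: (84 ^ 1e) ^ 74 = 9a ^ 74 = ee
byte 3: (04 ^ 79) ^ 61 = 7d ^ 61 = 1c
byte 4: (12 ^ d6) ^ 63 = c4 ^ 63 = a7
byte 5: (58 ^ 6b) ^ 6b = 33 ^ 6b = 58
byte 6: (cd ^ 4a) ^ 20 = 87 ^ 20 = a7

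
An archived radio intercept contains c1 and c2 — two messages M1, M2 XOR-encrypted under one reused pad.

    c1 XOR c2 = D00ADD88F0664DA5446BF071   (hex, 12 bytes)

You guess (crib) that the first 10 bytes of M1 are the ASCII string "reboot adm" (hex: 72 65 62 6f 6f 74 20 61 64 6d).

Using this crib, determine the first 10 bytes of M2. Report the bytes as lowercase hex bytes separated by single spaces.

Since c1 ⊕ c2 = M1 ⊕ M2, XORing with the guessed M1 bytes yields the corresponding M2 bytes: M2 = (c1 ⊕ c2) ⊕ M1.
11010000 ⊕ 01110010 = 10100010
00001010 ⊕ 01100101 = 01101111
11011101 ⊕ 01100010 = 10111111
10001000 ⊕ 01101111 = 11100111
11110000 ⊕ 01101111 = 10011111
01100110 ⊕ 01110100 = 00010010
01001101 ⊕ 00100000 = 01101101
10100101 ⊕ 01100001 = 11000100
01000100 ⊕ 01100100 = 00100000
01101011 ⊕ 01101101 = 00000110

a2 6f bf e7 9f 12 6d c4 20 06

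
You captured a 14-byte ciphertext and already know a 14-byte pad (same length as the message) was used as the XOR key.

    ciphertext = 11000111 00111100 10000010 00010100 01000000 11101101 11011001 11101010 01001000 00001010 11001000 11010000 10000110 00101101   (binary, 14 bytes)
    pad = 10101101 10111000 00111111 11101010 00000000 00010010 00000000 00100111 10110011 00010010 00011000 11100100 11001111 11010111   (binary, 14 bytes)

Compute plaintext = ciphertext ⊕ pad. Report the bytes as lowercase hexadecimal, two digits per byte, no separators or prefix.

6a84bdfe40ffd9cdfb18d03449fa

XOR is its own inverse, so applying the key byte-wise gives the result directly.
c7 XOR ad = 6a
3c XOR b8 = 84
82 XOR 3f = bd
14 XOR ea = fe
40 XOR 00 = 40
ed XOR 12 = ff
d9 XOR 00 = d9
ea XOR 27 = cd
48 XOR b3 = fb
0a XOR 12 = 18
c8 XOR 18 = d0
d0 XOR e4 = 34
86 XOR cf = 49
2d XOR d7 = fa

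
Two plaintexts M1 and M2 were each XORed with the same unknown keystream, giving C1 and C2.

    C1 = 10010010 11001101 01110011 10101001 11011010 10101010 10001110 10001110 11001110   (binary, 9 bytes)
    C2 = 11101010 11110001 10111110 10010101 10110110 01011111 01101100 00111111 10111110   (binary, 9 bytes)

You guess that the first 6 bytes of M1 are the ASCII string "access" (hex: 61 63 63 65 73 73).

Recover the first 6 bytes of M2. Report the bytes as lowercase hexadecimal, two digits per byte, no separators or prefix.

195fae591f86

First, C1 ⊕ C2 = (M1 ⊕ K) ⊕ (M2 ⊕ K) = M1 ⊕ M2, so the key drops out. Then M2 = (M1 ⊕ M2) ⊕ M1 over the first 6 bytes.
byte 0: (92 ^ ea) ^ 61 = 78 ^ 61 = 19
byte 1: (cd ^ f1) ^ 63 = 3c ^ 63 = 5f
byte 2: (73 ^ be) ^ 63 = cd ^ 63 = ae
byte 3: (a9 ^ 95) ^ 65 = 3c ^ 65 = 59
byte 4: (da ^ b6) ^ 73 = 6c ^ 73 = 1f
byte 5: (aa ^ 5f) ^ 73 = f5 ^ 73 = 86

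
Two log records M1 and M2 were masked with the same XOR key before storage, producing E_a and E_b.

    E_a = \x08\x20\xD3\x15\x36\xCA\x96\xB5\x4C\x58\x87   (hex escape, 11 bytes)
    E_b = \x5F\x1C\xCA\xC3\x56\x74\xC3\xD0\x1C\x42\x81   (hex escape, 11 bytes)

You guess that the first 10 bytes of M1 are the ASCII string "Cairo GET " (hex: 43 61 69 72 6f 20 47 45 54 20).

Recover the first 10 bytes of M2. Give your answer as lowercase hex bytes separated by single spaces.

14 5d 70 a4 0f 9e 12 20 04 3a

First, E_a ⊕ E_b = (M1 ⊕ K) ⊕ (M2 ⊕ K) = M1 ⊕ M2, so the key drops out. Then M2 = (M1 ⊕ M2) ⊕ M1 over the first 10 bytes.
byte 0: (08 ⊕ 5f) ⊕ 43 = 57 ⊕ 43 = 14
byte 1: (20 ⊕ 1c) ⊕ 61 = 3c ⊕ 61 = 5d
byte 2: (d3 ⊕ ca) ⊕ 69 = 19 ⊕ 69 = 70
byte 3: (15 ⊕ c3) ⊕ 72 = d6 ⊕ 72 = a4
byte 4: (36 ⊕ 56) ⊕ 6f = 60 ⊕ 6f = 0f
byte 5: (ca ⊕ 74) ⊕ 20 = be ⊕ 20 = 9e
byte 6: (96 ⊕ c3) ⊕ 47 = 55 ⊕ 47 = 12
byte 7: (b5 ⊕ d0) ⊕ 45 = 65 ⊕ 45 = 20
byte 8: (4c ⊕ 1c) ⊕ 54 = 50 ⊕ 54 = 04
byte 9: (58 ⊕ 42) ⊕ 20 = 1a ⊕ 20 = 3a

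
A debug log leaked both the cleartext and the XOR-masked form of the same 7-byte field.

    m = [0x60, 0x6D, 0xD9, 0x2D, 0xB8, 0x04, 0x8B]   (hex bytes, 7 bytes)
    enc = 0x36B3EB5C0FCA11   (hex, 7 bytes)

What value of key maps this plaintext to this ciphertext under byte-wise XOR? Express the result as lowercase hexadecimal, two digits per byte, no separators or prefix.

56de3271b7ce9a

Since enc = m ⊕ key, XORing both sides with m gives key = m ⊕ enc.
byte 0: 01100000 xor 00110110 = 01010110
byte 1: 01101101 xor 10110011 = 11011110
byte 2: 11011001 xor 11101011 = 00110010
byte 3: 00101101 xor 01011100 = 01110001
byte 4: 10111000 xor 00001111 = 10110111
byte 5: 00000100 xor 11001010 = 11001110
byte 6: 10001011 xor 00010001 = 10011010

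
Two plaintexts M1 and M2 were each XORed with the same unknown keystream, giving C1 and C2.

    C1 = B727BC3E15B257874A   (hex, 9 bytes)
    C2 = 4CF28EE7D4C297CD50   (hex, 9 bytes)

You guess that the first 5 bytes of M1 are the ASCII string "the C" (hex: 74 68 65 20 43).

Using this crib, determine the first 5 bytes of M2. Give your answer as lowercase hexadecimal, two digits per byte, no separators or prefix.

First, C1 ⊕ C2 = (M1 ⊕ K) ⊕ (M2 ⊕ K) = M1 ⊕ M2, so the key drops out. Then M2 = (M1 ⊕ M2) ⊕ M1 over the first 5 bytes.
byte 0: (b7 xor 4c) xor 74 = fb xor 74 = 8f
byte 1: (27 xor f2) xor 68 = d5 xor 68 = bd
byte 2: (bc xor 8e) xor 65 = 32 xor 65 = 57
byte 3: (3e xor e7) xor 20 = d9 xor 20 = f9
byte 4: (15 xor d4) xor 43 = c1 xor 43 = 82

8fbd57f982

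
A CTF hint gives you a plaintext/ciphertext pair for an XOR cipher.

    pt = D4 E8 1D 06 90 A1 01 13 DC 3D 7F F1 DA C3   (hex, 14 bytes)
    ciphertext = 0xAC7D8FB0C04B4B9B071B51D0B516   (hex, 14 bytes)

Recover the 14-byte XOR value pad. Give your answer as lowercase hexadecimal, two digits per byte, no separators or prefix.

789592b650ea4a88db262e216fd5

Since ciphertext = pt ⊕ pad, XORing both sides with pt gives pad = pt ⊕ ciphertext.
byte 0: d4 ⊕ ac = 78
byte 1: e8 ⊕ 7d = 95
byte 2: 1d ⊕ 8f = 92
byte 3: 06 ⊕ b0 = b6
byte 4: 90 ⊕ c0 = 50
byte 5: a1 ⊕ 4b = ea
byte 6: 01 ⊕ 4b = 4a
byte 7: 13 ⊕ 9b = 88
byte 8: dc ⊕ 07 = db
byte 9: 3d ⊕ 1b = 26
byte 10: 7f ⊕ 51 = 2e
byte 11: f1 ⊕ d0 = 21
byte 12: da ⊕ b5 = 6f
byte 13: c3 ⊕ 16 = d5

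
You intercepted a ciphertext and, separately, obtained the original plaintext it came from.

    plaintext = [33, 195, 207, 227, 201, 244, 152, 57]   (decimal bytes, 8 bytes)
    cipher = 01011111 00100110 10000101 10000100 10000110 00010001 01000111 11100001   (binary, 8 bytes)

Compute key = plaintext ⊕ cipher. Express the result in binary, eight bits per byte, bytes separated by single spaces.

01111110 11100101 01001010 01100111 01001111 11100101 11011111 11011000

Since cipher = plaintext ⊕ key, XORing both sides with plaintext gives key = plaintext ⊕ cipher.
byte 0: 21 XOR 5f = 7e
byte 1: c3 XOR 26 = e5
byte 2: cf XOR 85 = 4a
byte 3: e3 XOR 84 = 67
byte 4: c9 XOR 86 = 4f
byte 5: f4 XOR 11 = e5
byte 6: 98 XOR 47 = df
byte 7: 39 XOR e1 = d8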